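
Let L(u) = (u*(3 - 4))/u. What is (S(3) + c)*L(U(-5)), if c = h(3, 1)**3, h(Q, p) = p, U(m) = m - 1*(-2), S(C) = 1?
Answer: -2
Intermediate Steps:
U(m) = 2 + m (U(m) = m + 2 = 2 + m)
L(u) = -1 (L(u) = (u*(-1))/u = (-u)/u = -1)
c = 1 (c = 1**3 = 1)
(S(3) + c)*L(U(-5)) = (1 + 1)*(-1) = 2*(-1) = -2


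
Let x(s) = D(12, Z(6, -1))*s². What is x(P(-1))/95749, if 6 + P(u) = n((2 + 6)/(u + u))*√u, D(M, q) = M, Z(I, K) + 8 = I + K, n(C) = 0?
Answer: 432/95749 ≈ 0.0045118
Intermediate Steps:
Z(I, K) = -8 + I + K (Z(I, K) = -8 + (I + K) = -8 + I + K)
P(u) = -6 (P(u) = -6 + 0*√u = -6 + 0 = -6)
x(s) = 12*s²
x(P(-1))/95749 = (12*(-6)²)/95749 = (12*36)*(1/95749) = 432*(1/95749) = 432/95749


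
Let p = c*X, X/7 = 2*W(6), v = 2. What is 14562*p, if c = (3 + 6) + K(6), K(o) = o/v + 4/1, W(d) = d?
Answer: 19571328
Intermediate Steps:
K(o) = 4 + o/2 (K(o) = o/2 + 4/1 = o*(½) + 4*1 = o/2 + 4 = 4 + o/2)
c = 16 (c = (3 + 6) + (4 + (½)*6) = 9 + (4 + 3) = 9 + 7 = 16)
X = 84 (X = 7*(2*6) = 7*12 = 84)
p = 1344 (p = 16*84 = 1344)
14562*p = 14562*1344 = 19571328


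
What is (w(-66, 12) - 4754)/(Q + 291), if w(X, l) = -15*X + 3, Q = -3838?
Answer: 3761/3547 ≈ 1.0603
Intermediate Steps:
w(X, l) = 3 - 15*X
(w(-66, 12) - 4754)/(Q + 291) = ((3 - 15*(-66)) - 4754)/(-3838 + 291) = ((3 + 990) - 4754)/(-3547) = (993 - 4754)*(-1/3547) = -3761*(-1/3547) = 3761/3547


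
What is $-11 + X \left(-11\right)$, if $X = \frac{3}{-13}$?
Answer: $- \frac{110}{13} \approx -8.4615$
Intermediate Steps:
$X = - \frac{3}{13}$ ($X = 3 \left(- \frac{1}{13}\right) = - \frac{3}{13} \approx -0.23077$)
$-11 + X \left(-11\right) = -11 - - \frac{33}{13} = -11 + \frac{33}{13} = - \frac{110}{13}$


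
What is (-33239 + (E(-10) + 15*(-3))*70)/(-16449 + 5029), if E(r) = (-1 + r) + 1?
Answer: 37089/11420 ≈ 3.2477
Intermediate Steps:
E(r) = r
(-33239 + (E(-10) + 15*(-3))*70)/(-16449 + 5029) = (-33239 + (-10 + 15*(-3))*70)/(-16449 + 5029) = (-33239 + (-10 - 45)*70)/(-11420) = (-33239 - 55*70)*(-1/11420) = (-33239 - 3850)*(-1/11420) = -37089*(-1/11420) = 37089/11420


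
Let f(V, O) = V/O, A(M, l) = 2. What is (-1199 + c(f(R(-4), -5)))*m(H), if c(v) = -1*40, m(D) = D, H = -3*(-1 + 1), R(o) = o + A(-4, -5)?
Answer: 0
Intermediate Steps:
R(o) = 2 + o (R(o) = o + 2 = 2 + o)
H = 0 (H = -3*0 = 0)
c(v) = -40
(-1199 + c(f(R(-4), -5)))*m(H) = (-1199 - 40)*0 = -1239*0 = 0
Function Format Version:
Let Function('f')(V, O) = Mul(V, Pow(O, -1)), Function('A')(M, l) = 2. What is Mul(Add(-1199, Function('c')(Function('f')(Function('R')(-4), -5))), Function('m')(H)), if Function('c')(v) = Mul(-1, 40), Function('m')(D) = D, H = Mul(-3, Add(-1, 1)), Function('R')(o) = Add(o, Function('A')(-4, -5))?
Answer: 0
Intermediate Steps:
Function('R')(o) = Add(2, o) (Function('R')(o) = Add(o, 2) = Add(2, o))
H = 0 (H = Mul(-3, 0) = 0)
Function('c')(v) = -40
Mul(Add(-1199, Function('c')(Function('f')(Function('R')(-4), -5))), Function('m')(H)) = Mul(Add(-1199, -40), 0) = Mul(-1239, 0) = 0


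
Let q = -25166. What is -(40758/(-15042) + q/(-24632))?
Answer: 52117007/30876212 ≈ 1.6879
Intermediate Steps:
-(40758/(-15042) + q/(-24632)) = -(40758/(-15042) - 25166/(-24632)) = -(40758*(-1/15042) - 25166*(-1/24632)) = -(-6793/2507 + 12583/12316) = -1*(-52117007/30876212) = 52117007/30876212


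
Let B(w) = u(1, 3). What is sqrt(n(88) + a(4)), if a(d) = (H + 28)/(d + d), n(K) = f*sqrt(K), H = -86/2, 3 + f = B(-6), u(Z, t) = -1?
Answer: sqrt(-30 - 128*sqrt(22))/4 ≈ 6.2768*I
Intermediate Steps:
B(w) = -1
f = -4 (f = -3 - 1 = -4)
H = -43 (H = -86*1/2 = -43)
n(K) = -4*sqrt(K)
a(d) = -15/(2*d) (a(d) = (-43 + 28)/(d + d) = -15*1/(2*d) = -15/(2*d))
sqrt(n(88) + a(4)) = sqrt(-8*sqrt(22) - 15/2/4) = sqrt(-8*sqrt(22) - 15/2*1/4) = sqrt(-8*sqrt(22) - 15/8) = sqrt(-15/8 - 8*sqrt(22))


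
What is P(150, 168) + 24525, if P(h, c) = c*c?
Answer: 52749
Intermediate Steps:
P(h, c) = c²
P(150, 168) + 24525 = 168² + 24525 = 28224 + 24525 = 52749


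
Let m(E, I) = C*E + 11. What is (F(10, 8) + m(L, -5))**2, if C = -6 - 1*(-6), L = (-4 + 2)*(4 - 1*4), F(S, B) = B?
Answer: 361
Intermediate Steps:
L = 0 (L = -2*(4 - 4) = -2*0 = 0)
C = 0 (C = -6 + 6 = 0)
m(E, I) = 11 (m(E, I) = 0*E + 11 = 0 + 11 = 11)
(F(10, 8) + m(L, -5))**2 = (8 + 11)**2 = 19**2 = 361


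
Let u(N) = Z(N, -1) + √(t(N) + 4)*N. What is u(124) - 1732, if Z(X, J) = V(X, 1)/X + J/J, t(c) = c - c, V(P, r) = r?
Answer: -183891/124 ≈ -1483.0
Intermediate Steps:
t(c) = 0
Z(X, J) = 1 + 1/X (Z(X, J) = 1/X + J/J = 1/X + 1 = 1 + 1/X)
u(N) = 2*N + (1 + N)/N (u(N) = (1 + N)/N + √(0 + 4)*N = (1 + N)/N + √4*N = (1 + N)/N + 2*N = 2*N + (1 + N)/N)
u(124) - 1732 = (1 + 1/124 + 2*124) - 1732 = (1 + 1/124 + 248) - 1732 = 30877/124 - 1732 = -183891/124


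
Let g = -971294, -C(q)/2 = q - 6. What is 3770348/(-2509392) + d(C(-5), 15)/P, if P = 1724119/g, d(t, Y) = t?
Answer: -15030597818717/1081622606412 ≈ -13.896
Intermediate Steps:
C(q) = 12 - 2*q (C(q) = -2*(q - 6) = -2*(-6 + q) = 12 - 2*q)
P = -1724119/971294 (P = 1724119/(-971294) = 1724119*(-1/971294) = -1724119/971294 ≈ -1.7751)
3770348/(-2509392) + d(C(-5), 15)/P = 3770348/(-2509392) + (12 - 2*(-5))/(-1724119/971294) = 3770348*(-1/2509392) + (12 + 10)*(-971294/1724119) = -942587/627348 + 22*(-971294/1724119) = -942587/627348 - 21368468/1724119 = -15030597818717/1081622606412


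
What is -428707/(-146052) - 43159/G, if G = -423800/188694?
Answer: 74350402528037/3868552350 ≈ 19219.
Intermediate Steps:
G = -211900/94347 (G = -423800*1/188694 = -211900/94347 ≈ -2.2460)
-428707/(-146052) - 43159/G = -428707/(-146052) - 43159/(-211900/94347) = -428707*(-1/146052) - 43159*(-94347/211900) = 428707/146052 + 4071922173/211900 = 74350402528037/3868552350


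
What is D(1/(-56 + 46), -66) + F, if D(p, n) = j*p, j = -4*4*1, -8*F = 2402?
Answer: -5973/20 ≈ -298.65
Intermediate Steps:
F = -1201/4 (F = -⅛*2402 = -1201/4 ≈ -300.25)
j = -16 (j = -16*1 = -16)
D(p, n) = -16*p
D(1/(-56 + 46), -66) + F = -16/(-56 + 46) - 1201/4 = -16/(-10) - 1201/4 = -16*(-⅒) - 1201/4 = 8/5 - 1201/4 = -5973/20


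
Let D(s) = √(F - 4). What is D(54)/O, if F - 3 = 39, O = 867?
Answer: √38/867 ≈ 0.0071101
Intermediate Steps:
F = 42 (F = 3 + 39 = 42)
D(s) = √38 (D(s) = √(42 - 4) = √38)
D(54)/O = √38/867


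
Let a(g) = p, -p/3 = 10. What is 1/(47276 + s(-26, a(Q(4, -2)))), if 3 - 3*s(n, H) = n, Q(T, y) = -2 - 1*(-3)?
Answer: 3/141857 ≈ 2.1148e-5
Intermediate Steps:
p = -30 (p = -3*10 = -30)
Q(T, y) = 1 (Q(T, y) = -2 + 3 = 1)
a(g) = -30
s(n, H) = 1 - n/3
1/(47276 + s(-26, a(Q(4, -2)))) = 1/(47276 + (1 - 1/3*(-26))) = 1/(47276 + (1 + 26/3)) = 1/(47276 + 29/3) = 1/(141857/3) = 3/141857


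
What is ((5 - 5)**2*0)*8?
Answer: 0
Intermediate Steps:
((5 - 5)**2*0)*8 = (0**2*0)*8 = (0*0)*8 = 0*8 = 0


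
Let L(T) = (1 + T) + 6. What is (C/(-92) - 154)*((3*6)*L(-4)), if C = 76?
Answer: -192294/23 ≈ -8360.6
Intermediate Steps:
L(T) = 7 + T
(C/(-92) - 154)*((3*6)*L(-4)) = (76/(-92) - 154)*((3*6)*(7 - 4)) = (76*(-1/92) - 154)*(18*3) = (-19/23 - 154)*54 = -3561/23*54 = -192294/23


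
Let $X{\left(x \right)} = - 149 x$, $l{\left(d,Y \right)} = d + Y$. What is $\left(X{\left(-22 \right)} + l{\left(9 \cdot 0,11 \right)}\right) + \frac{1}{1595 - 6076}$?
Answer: $\frac{14738008}{4481} \approx 3289.0$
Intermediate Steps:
$l{\left(d,Y \right)} = Y + d$
$\left(X{\left(-22 \right)} + l{\left(9 \cdot 0,11 \right)}\right) + \frac{1}{1595 - 6076} = \left(\left(-149\right) \left(-22\right) + \left(11 + 9 \cdot 0\right)\right) + \frac{1}{1595 - 6076} = \left(3278 + \left(11 + 0\right)\right) + \frac{1}{-4481} = \left(3278 + 11\right) - \frac{1}{4481} = 3289 - \frac{1}{4481} = \frac{14738008}{4481}$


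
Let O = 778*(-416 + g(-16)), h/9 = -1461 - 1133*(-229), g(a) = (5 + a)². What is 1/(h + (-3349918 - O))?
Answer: -1/798444 ≈ -1.2524e-6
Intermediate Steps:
h = 2321964 (h = 9*(-1461 - 1133*(-229)) = 9*(-1461 + 259457) = 9*257996 = 2321964)
O = -229510 (O = 778*(-416 + (5 - 16)²) = 778*(-416 + (-11)²) = 778*(-416 + 121) = 778*(-295) = -229510)
1/(h + (-3349918 - O)) = 1/(2321964 + (-3349918 - 1*(-229510))) = 1/(2321964 + (-3349918 + 229510)) = 1/(2321964 - 3120408) = 1/(-798444) = -1/798444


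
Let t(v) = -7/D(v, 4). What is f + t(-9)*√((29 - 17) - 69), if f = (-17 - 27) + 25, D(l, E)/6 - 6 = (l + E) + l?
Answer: -19 + 7*I*√57/48 ≈ -19.0 + 1.101*I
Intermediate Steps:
D(l, E) = 36 + 6*E + 12*l (D(l, E) = 36 + 6*((l + E) + l) = 36 + 6*((E + l) + l) = 36 + 6*(E + 2*l) = 36 + (6*E + 12*l) = 36 + 6*E + 12*l)
f = -19 (f = -44 + 25 = -19)
t(v) = -7/(60 + 12*v) (t(v) = -7/(36 + 6*4 + 12*v) = -7/(36 + 24 + 12*v) = -7/(60 + 12*v))
f + t(-9)*√((29 - 17) - 69) = -19 + (-7/(60 + 12*(-9)))*√((29 - 17) - 69) = -19 + (-7/(60 - 108))*√(12 - 69) = -19 + (-7/(-48))*√(-57) = -19 + (-7*(-1/48))*(I*√57) = -19 + 7*(I*√57)/48 = -19 + 7*I*√57/48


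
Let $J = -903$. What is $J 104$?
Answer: $-93912$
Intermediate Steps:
$J 104 = \left(-903\right) 104 = -93912$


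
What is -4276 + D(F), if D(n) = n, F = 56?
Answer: -4220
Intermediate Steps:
-4276 + D(F) = -4276 + 56 = -4220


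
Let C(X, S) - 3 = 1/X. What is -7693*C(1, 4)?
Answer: -30772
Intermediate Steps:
C(X, S) = 3 + 1/X
-7693*C(1, 4) = -7693*(3 + 1/1) = -7693*(3 + 1) = -7693*4 = -30772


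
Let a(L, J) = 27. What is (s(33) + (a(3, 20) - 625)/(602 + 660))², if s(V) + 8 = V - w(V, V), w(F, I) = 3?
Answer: 184497889/398161 ≈ 463.38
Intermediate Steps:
s(V) = -11 + V (s(V) = -8 + (V - 1*3) = -8 + (V - 3) = -8 + (-3 + V) = -11 + V)
(s(33) + (a(3, 20) - 625)/(602 + 660))² = ((-11 + 33) + (27 - 625)/(602 + 660))² = (22 - 598/1262)² = (22 - 598*1/1262)² = (22 - 299/631)² = (13583/631)² = 184497889/398161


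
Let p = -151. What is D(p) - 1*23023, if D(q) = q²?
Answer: -222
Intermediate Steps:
D(p) - 1*23023 = (-151)² - 1*23023 = 22801 - 23023 = -222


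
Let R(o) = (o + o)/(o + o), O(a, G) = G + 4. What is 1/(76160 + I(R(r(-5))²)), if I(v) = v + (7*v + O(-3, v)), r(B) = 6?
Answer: 1/76173 ≈ 1.3128e-5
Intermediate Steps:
O(a, G) = 4 + G
R(o) = 1 (R(o) = (2*o)/((2*o)) = (2*o)*(1/(2*o)) = 1)
I(v) = 4 + 9*v (I(v) = v + (7*v + (4 + v)) = v + (4 + 8*v) = 4 + 9*v)
1/(76160 + I(R(r(-5))²)) = 1/(76160 + (4 + 9*1²)) = 1/(76160 + (4 + 9*1)) = 1/(76160 + (4 + 9)) = 1/(76160 + 13) = 1/76173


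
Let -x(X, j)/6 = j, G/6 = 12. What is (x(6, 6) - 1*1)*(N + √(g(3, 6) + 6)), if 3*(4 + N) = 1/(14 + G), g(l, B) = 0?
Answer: 38147/258 - 37*√6 ≈ 57.225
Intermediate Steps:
G = 72 (G = 6*12 = 72)
x(X, j) = -6*j
N = -1031/258 (N = -4 + 1/(3*(14 + 72)) = -4 + (⅓)/86 = -4 + (⅓)*(1/86) = -4 + 1/258 = -1031/258 ≈ -3.9961)
(x(6, 6) - 1*1)*(N + √(g(3, 6) + 6)) = (-6*6 - 1*1)*(-1031/258 + √(0 + 6)) = (-36 - 1)*(-1031/258 + √6) = -37*(-1031/258 + √6) = 38147/258 - 37*√6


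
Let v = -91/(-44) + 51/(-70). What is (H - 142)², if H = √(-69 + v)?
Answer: (109340 - I*√40115845)²/592900 ≈ 20096.0 - 2336.1*I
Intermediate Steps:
v = 2063/1540 (v = -91*(-1/44) + 51*(-1/70) = 91/44 - 51/70 = 2063/1540 ≈ 1.3396)
H = I*√40115845/770 (H = √(-69 + 2063/1540) = √(-104197/1540) = I*√40115845/770 ≈ 8.2256*I)
(H - 142)² = (I*√40115845/770 - 142)² = (-142 + I*√40115845/770)²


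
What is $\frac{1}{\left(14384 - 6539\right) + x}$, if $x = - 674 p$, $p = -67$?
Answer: $\frac{1}{53003} \approx 1.8867 \cdot 10^{-5}$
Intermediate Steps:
$x = 45158$ ($x = \left(-674\right) \left(-67\right) = 45158$)
$\frac{1}{\left(14384 - 6539\right) + x} = \frac{1}{\left(14384 - 6539\right) + 45158} = \frac{1}{7845 + 45158} = \frac{1}{53003}$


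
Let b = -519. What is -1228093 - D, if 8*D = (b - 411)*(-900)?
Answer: -1332718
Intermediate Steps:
D = 104625 (D = ((-519 - 411)*(-900))/8 = (-930*(-900))/8 = (1/8)*837000 = 104625)
-1228093 - D = -1228093 - 1*104625 = -1228093 - 104625 = -1332718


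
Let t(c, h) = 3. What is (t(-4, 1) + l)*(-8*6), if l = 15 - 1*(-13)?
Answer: -1488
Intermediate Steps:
l = 28 (l = 15 + 13 = 28)
(t(-4, 1) + l)*(-8*6) = (3 + 28)*(-8*6) = 31*(-48) = -1488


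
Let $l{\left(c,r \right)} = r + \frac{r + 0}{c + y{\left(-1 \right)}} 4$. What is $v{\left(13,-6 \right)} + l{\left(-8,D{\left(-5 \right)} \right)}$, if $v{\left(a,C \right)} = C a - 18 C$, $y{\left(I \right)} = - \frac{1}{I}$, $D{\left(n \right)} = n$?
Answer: $\frac{195}{7} \approx 27.857$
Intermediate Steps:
$v{\left(a,C \right)} = - 18 C + C a$
$l{\left(c,r \right)} = r + \frac{4 r}{1 + c}$ ($l{\left(c,r \right)} = r + \frac{r + 0}{c - \frac{1}{-1}} \cdot 4 = r + \frac{r}{c - -1} \cdot 4 = r + \frac{r}{c + 1} \cdot 4 = r + \frac{r}{1 + c} 4 = r + \frac{4 r}{1 + c}$)
$v{\left(13,-6 \right)} + l{\left(-8,D{\left(-5 \right)} \right)} = - 6 \left(-18 + 13\right) - \frac{5 \left(5 - 8\right)}{1 - 8} = \left(-6\right) \left(-5\right) - 5 \frac{1}{-7} \left(-3\right) = 30 - \left(- \frac{5}{7}\right) \left(-3\right) = 30 - \frac{15}{7} = \frac{195}{7}$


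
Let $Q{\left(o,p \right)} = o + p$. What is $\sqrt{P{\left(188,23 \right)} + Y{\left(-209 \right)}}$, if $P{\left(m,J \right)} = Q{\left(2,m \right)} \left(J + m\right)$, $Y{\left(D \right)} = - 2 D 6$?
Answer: $19 \sqrt{118} \approx 206.39$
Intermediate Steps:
$Y{\left(D \right)} = - 12 D$
$P{\left(m,J \right)} = \left(2 + m\right) \left(J + m\right)$
$\sqrt{P{\left(188,23 \right)} + Y{\left(-209 \right)}} = \sqrt{\left(2 + 188\right) \left(23 + 188\right) - -2508} = \sqrt{190 \cdot 211 + 2508} = \sqrt{40090 + 2508} = \sqrt{42598} = 19 \sqrt{118}$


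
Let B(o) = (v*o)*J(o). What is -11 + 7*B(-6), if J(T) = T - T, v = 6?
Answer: -11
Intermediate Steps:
J(T) = 0
B(o) = 0 (B(o) = (6*o)*0 = 0)
-11 + 7*B(-6) = -11 + 7*0 = -11 + 0 = -11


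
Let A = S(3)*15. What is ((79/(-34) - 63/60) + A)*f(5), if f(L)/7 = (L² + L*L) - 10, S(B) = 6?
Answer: 412342/17 ≈ 24255.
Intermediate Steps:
A = 90 (A = 6*15 = 90)
f(L) = -70 + 14*L² (f(L) = 7*((L² + L*L) - 10) = 7*((L² + L²) - 10) = 7*(2*L² - 10) = 7*(-10 + 2*L²) = -70 + 14*L²)
((79/(-34) - 63/60) + A)*f(5) = ((79/(-34) - 63/60) + 90)*(-70 + 14*5²) = ((79*(-1/34) - 63*1/60) + 90)*(-70 + 14*25) = ((-79/34 - 21/20) + 90)*(-70 + 350) = (-1147/340 + 90)*280 = (29453/340)*280 = 412342/17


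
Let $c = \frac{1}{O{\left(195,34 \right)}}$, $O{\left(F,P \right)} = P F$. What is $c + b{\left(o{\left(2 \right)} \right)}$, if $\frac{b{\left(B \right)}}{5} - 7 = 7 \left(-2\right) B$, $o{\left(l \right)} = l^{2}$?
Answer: $- \frac{1624349}{6630} \approx -245.0$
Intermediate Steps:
$b{\left(B \right)} = 35 - 70 B$ ($b{\left(B \right)} = 35 + 5 \cdot 7 \left(-2\right) B = 35 + 5 \left(- 14 B\right) = 35 - 70 B$)
$O{\left(F,P \right)} = F P$
$c = \frac{1}{6630}$ ($c = \frac{1}{195 \cdot 34} = \frac{1}{6630} \approx 0.00015083$)
$c + b{\left(o{\left(2 \right)} \right)} = \frac{1}{6630} + \left(35 - 70 \cdot 2^{2}\right) = \frac{1}{6630} + \left(35 - 280\right) = \frac{1}{6630} - 245 = - \frac{1624349}{6630}$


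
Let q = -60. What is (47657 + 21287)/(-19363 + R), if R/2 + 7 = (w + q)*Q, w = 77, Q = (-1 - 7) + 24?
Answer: -68944/18833 ≈ -3.6608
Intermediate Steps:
Q = 16 (Q = -8 + 24 = 16)
R = 530 (R = -14 + 2*((77 - 60)*16) = -14 + 2*(17*16) = -14 + 2*272 = -14 + 544 = 530)
(47657 + 21287)/(-19363 + R) = (47657 + 21287)/(-19363 + 530) = 68944/(-18833) = 68944*(-1/18833) = -68944/18833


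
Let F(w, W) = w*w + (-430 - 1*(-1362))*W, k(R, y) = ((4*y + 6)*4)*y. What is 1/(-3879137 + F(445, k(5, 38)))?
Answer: 1/18701800 ≈ 5.3471e-8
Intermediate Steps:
k(R, y) = y*(24 + 16*y) (k(R, y) = ((6 + 4*y)*4)*y = (24 + 16*y)*y = y*(24 + 16*y))
F(w, W) = w² + 932*W (F(w, W) = w² + (-430 + 1362)*W = w² + 932*W)
1/(-3879137 + F(445, k(5, 38))) = 1/(-3879137 + (445² + 932*(8*38*(3 + 2*38)))) = 1/(-3879137 + (198025 + 932*(8*38*(3 + 76)))) = 1/(-3879137 + (198025 + 932*(8*38*79))) = 1/(-3879137 + (198025 + 932*24016)) = 1/(-3879137 + (198025 + 22382912)) = 1/(-3879137 + 22580937) = 1/18701800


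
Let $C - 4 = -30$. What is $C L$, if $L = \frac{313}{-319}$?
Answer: $\frac{8138}{319} \approx 25.511$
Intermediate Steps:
$L = - \frac{313}{319}$ ($L = 313 \left(- \frac{1}{319}\right) = - \frac{313}{319} \approx -0.98119$)
$C = -26$ ($C = 4 - 30 = -26$)
$C L = \left(-26\right) \left(- \frac{313}{319}\right) = \frac{8138}{319}$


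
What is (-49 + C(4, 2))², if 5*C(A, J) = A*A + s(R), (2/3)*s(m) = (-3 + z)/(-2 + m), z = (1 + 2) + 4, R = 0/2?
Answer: 53824/25 ≈ 2153.0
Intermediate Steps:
R = 0 (R = 0*(½) = 0)
z = 7 (z = 3 + 4 = 7)
s(m) = 6/(-2 + m) (s(m) = 3*((-3 + 7)/(-2 + m))/2 = 3*(4/(-2 + m))/2 = 6/(-2 + m))
C(A, J) = -⅗ + A²/5 (C(A, J) = (A*A + 6/(-2 + 0))/5 = (A² + 6/(-2))/5 = (A² + 6*(-½))/5 = (A² - 3)/5 = (-3 + A²)/5 = -⅗ + A²/5)
(-49 + C(4, 2))² = (-49 + (-⅗ + (⅕)*4²))² = (-49 + (-⅗ + (⅕)*16))² = (-49 + (-⅗ + 16/5))² = (-49 + 13/5)² = (-232/5)² = 53824/25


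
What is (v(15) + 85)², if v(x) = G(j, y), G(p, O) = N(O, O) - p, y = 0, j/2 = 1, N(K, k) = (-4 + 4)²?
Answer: 6889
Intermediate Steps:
N(K, k) = 0 (N(K, k) = 0² = 0)
j = 2 (j = 2*1 = 2)
G(p, O) = -p (G(p, O) = 0 - p = -p)
v(x) = -2 (v(x) = -1*2 = -2)
(v(15) + 85)² = (-2 + 85)² = 83² = 6889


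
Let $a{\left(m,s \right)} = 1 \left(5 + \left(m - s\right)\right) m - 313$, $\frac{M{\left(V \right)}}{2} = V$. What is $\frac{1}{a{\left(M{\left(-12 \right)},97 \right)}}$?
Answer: $\frac{1}{2471} \approx 0.00040469$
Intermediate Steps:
$M{\left(V \right)} = 2 V$
$a{\left(m,s \right)} = -313 + m \left(5 + m - s\right)$ ($a{\left(m,s \right)} = 1 \left(5 + m - s\right) m - 313 = \left(5 + m - s\right) m - 313 = m \left(5 + m - s\right) - 313 = -313 + m \left(5 + m - s\right)$)
$\frac{1}{a{\left(M{\left(-12 \right)},97 \right)}} = \frac{1}{-313 + \left(2 \left(-12\right)\right)^{2} + 5 \cdot 2 \left(-12\right) - 2 \left(-12\right) 97} = \frac{1}{-313 + \left(-24\right)^{2} + 5 \left(-24\right) - \left(-24\right) 97} = \frac{1}{-313 + 576 - 120 + 2328} = \frac{1}{2471}$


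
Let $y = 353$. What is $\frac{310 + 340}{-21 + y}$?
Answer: $\frac{325}{166} \approx 1.9578$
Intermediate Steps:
$\frac{310 + 340}{-21 + y} = \frac{310 + 340}{-21 + 353} = \frac{650}{332} = 650 \cdot \frac{1}{332} = \frac{325}{166}$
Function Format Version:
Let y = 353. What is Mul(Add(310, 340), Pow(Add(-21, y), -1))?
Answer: Rational(325, 166) ≈ 1.9578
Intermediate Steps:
Mul(Add(310, 340), Pow(Add(-21, y), -1)) = Mul(Add(310, 340), Pow(Add(-21, 353), -1)) = Mul(650, Pow(332, -1)) = Mul(650, Rational(1, 332)) = Rational(325, 166)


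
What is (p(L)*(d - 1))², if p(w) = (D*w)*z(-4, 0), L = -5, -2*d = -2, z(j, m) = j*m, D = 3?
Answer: 0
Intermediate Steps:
d = 1 (d = -½*(-2) = 1)
p(w) = 0 (p(w) = (3*w)*(-4*0) = (3*w)*0 = 0)
(p(L)*(d - 1))² = (0*(1 - 1))² = (0*0)² = 0² = 0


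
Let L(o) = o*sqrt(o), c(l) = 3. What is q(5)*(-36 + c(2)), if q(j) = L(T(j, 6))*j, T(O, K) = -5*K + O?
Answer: 20625*I ≈ 20625.0*I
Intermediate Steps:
T(O, K) = O - 5*K
L(o) = o**(3/2)
q(j) = j*(-30 + j)**(3/2) (q(j) = (j - 5*6)**(3/2)*j = (j - 30)**(3/2)*j = (-30 + j)**(3/2)*j = j*(-30 + j)**(3/2))
q(5)*(-36 + c(2)) = (5*(-30 + 5)**(3/2))*(-36 + 3) = (5*(-25)**(3/2))*(-33) = (5*(-125*I))*(-33) = -625*I*(-33) = 20625*I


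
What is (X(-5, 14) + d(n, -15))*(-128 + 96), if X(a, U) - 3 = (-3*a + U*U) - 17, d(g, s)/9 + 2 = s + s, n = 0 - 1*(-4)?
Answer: 2912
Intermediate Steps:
n = 4 (n = 0 + 4 = 4)
d(g, s) = -18 + 18*s (d(g, s) = -18 + 9*(s + s) = -18 + 9*(2*s) = -18 + 18*s)
X(a, U) = -14 + U**2 - 3*a (X(a, U) = 3 + ((-3*a + U*U) - 17) = 3 + ((-3*a + U**2) - 17) = 3 + ((U**2 - 3*a) - 17) = 3 + (-17 + U**2 - 3*a) = -14 + U**2 - 3*a)
(X(-5, 14) + d(n, -15))*(-128 + 96) = ((-14 + 14**2 - 3*(-5)) + (-18 + 18*(-15)))*(-128 + 96) = ((-14 + 196 + 15) + (-18 - 270))*(-32) = (197 - 288)*(-32) = -91*(-32) = 2912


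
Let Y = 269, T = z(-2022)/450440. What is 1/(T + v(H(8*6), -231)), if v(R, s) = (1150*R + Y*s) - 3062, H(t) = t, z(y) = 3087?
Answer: -450440/4504847353 ≈ -9.9990e-5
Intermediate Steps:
T = 3087/450440 ≈ 0.0068533
v(R, s) = -3062 + 269*s + 1150*R (v(R, s) = (1150*R + 269*s) - 3062 = (269*s + 1150*R) - 3062 = -3062 + 269*s + 1150*R)
1/(T + v(H(8*6), -231)) = 1/(3087/450440 + (-3062 + 269*(-231) + 1150*(8*6))) = 1/(3087/450440 + (-3062 - 62139 + 1150*48)) = 1/(3087/450440 + (-3062 - 62139 + 55200)) = 1/(3087/450440 - 10001) = 1/(-4504847353/450440) = -450440/4504847353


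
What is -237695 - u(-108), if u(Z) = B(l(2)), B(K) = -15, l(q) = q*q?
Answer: -237680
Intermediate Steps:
l(q) = q²
u(Z) = -15
-237695 - u(-108) = -237695 - 1*(-15) = -237695 + 15 = -237680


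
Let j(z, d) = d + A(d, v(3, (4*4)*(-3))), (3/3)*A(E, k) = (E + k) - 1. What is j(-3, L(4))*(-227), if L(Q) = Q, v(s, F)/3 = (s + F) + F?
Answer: 61744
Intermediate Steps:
v(s, F) = 3*s + 6*F (v(s, F) = 3*((s + F) + F) = 3*((F + s) + F) = 3*(s + 2*F) = 3*s + 6*F)
A(E, k) = -1 + E + k (A(E, k) = (E + k) - 1 = -1 + E + k)
j(z, d) = -280 + 2*d (j(z, d) = d + (-1 + d + (3*3 + 6*((4*4)*(-3)))) = d + (-1 + d + (9 + 6*(16*(-3)))) = d + (-1 + d + (9 + 6*(-48))) = d + (-1 + d + (9 - 288)) = d + (-1 + d - 279) = d + (-280 + d) = -280 + 2*d)
j(-3, L(4))*(-227) = (-280 + 2*4)*(-227) = (-280 + 8)*(-227) = -272*(-227) = 61744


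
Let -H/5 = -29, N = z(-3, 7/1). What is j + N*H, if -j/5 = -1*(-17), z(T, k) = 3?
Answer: 350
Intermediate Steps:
N = 3
j = -85 (j = -(-5)*(-17) = -5*17 = -85)
H = 145 (H = -5*(-29) = 145)
j + N*H = -85 + 3*145 = -85 + 435 = 350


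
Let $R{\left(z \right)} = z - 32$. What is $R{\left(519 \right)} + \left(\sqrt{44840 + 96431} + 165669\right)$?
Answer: $166156 + \sqrt{141271} \approx 1.6653 \cdot 10^{5}$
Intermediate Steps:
$R{\left(z \right)} = -32 + z$ ($R{\left(z \right)} = z - 32 = -32 + z$)
$R{\left(519 \right)} + \left(\sqrt{44840 + 96431} + 165669\right) = \left(-32 + 519\right) + \left(\sqrt{44840 + 96431} + 165669\right) = 487 + \left(\sqrt{141271} + 165669\right) = 487 + \left(165669 + \sqrt{141271}\right) = 166156 + \sqrt{141271}$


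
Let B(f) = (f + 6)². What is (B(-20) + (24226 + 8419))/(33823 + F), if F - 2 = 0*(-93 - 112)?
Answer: 267/275 ≈ 0.97091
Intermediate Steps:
B(f) = (6 + f)²
F = 2 (F = 2 + 0*(-93 - 112) = 2 + 0*(-205) = 2 + 0 = 2)
(B(-20) + (24226 + 8419))/(33823 + F) = ((6 - 20)² + (24226 + 8419))/(33823 + 2) = ((-14)² + 32645)/33825 = (196 + 32645)*(1/33825) = 32841*(1/33825) = 267/275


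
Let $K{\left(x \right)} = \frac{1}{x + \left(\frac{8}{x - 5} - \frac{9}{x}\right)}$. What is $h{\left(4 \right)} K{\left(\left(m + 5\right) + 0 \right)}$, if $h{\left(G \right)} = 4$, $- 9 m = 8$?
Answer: $- \frac{1332}{2357} \approx -0.56513$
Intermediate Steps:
$m = - \frac{8}{9}$ ($m = \left(- \frac{1}{9}\right) 8 = - \frac{8}{9} \approx -0.88889$)
$K{\left(x \right)} = \frac{1}{x - \frac{9}{x} + \frac{8}{-5 + x}}$ ($K{\left(x \right)} = \frac{1}{x + \left(\frac{8}{x - 5} - \frac{9}{x}\right)} = \frac{1}{x + \left(\frac{8}{-5 + x} - \frac{9}{x}\right)} = \frac{1}{x + \left(- \frac{9}{x} + \frac{8}{-5 + x}\right)} = \frac{1}{x - \frac{9}{x} + \frac{8}{-5 + x}}$)
$h{\left(4 \right)} K{\left(\left(m + 5\right) + 0 \right)} = 4 \frac{\left(\left(- \frac{8}{9} + 5\right) + 0\right) \left(-5 + \left(\left(- \frac{8}{9} + 5\right) + 0\right)\right)}{45 + \left(\left(- \frac{8}{9} + 5\right) + 0\right)^{3} - \left(\left(- \frac{8}{9} + 5\right) + 0\right) - 5 \left(\left(- \frac{8}{9} + 5\right) + 0\right)^{2}} = 4 \frac{\left(\frac{37}{9} + 0\right) \left(-5 + \left(\frac{37}{9} + 0\right)\right)}{45 + \left(\frac{37}{9} + 0\right)^{3} - \left(\frac{37}{9} + 0\right) - 5 \left(\frac{37}{9} + 0\right)^{2}} = 4 \frac{37 \left(-5 + \frac{37}{9}\right)}{9 \left(45 + \left(\frac{37}{9}\right)^{3} - \frac{37}{9} - 5 \left(\frac{37}{9}\right)^{2}\right)} = 4 \cdot \frac{37}{9} \frac{1}{45 + \frac{50653}{729} - \frac{37}{9} - \frac{6845}{81}} \left(- \frac{8}{9}\right) = 4 \cdot \frac{37}{9} \frac{1}{\frac{18856}{729}} \left(- \frac{8}{9}\right) = 4 \cdot \frac{37}{9} \cdot \frac{729}{18856} \left(- \frac{8}{9}\right) = 4 \left(- \frac{333}{2357}\right) = - \frac{1332}{2357}$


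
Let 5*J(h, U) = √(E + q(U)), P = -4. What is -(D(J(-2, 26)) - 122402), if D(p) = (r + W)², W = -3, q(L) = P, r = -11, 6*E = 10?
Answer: 122206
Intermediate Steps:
E = 5/3 (E = (⅙)*10 = 5/3 ≈ 1.6667)
q(L) = -4
J(h, U) = I*√21/15 (J(h, U) = √(5/3 - 4)/5 = √(-7/3)/5 = (I*√21/3)/5 = I*√21/15)
D(p) = 196 (D(p) = (-11 - 3)² = (-14)² = 196)
-(D(J(-2, 26)) - 122402) = -(196 - 122402) = -1*(-122206) = 122206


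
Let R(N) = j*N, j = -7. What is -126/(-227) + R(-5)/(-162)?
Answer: 12467/36774 ≈ 0.33902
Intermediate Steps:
R(N) = -7*N
-126/(-227) + R(-5)/(-162) = -126/(-227) - 7*(-5)/(-162) = -126*(-1/227) + 35*(-1/162) = 126/227 - 35/162 = 12467/36774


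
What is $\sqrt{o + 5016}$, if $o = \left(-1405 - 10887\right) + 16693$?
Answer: $\sqrt{9417} \approx 97.041$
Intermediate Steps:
$o = 4401$ ($o = -12292 + 16693 = 4401$)
$\sqrt{o + 5016} = \sqrt{4401 + 5016} = \sqrt{9417}$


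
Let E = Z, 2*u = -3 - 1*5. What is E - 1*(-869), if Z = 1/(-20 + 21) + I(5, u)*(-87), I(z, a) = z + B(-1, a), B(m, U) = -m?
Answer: 348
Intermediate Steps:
u = -4 (u = (-3 - 1*5)/2 = (-3 - 5)/2 = (½)*(-8) = -4)
I(z, a) = 1 + z (I(z, a) = z - 1*(-1) = z + 1 = 1 + z)
Z = -521 (Z = 1/(-20 + 21) + (1 + 5)*(-87) = 1/1 + 6*(-87) = 1 - 522 = -521)
E = -521
E - 1*(-869) = -521 - 1*(-869) = -521 + 869 = 348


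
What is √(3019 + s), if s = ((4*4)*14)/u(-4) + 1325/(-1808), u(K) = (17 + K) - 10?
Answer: √5687088747/1356 ≈ 55.614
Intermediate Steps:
u(K) = 7 + K
s = 401017/5424 (s = ((4*4)*14)/(7 - 4) + 1325/(-1808) = (16*14)/3 + 1325*(-1/1808) = 224*(⅓) - 1325/1808 = 224/3 - 1325/1808 = 401017/5424 ≈ 73.934)
√(3019 + s) = √(3019 + 401017/5424) = √(16776073/5424) = √5687088747/1356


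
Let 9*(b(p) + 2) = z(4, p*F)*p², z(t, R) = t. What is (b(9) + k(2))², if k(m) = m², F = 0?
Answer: 1444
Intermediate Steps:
b(p) = -2 + 4*p²/9 (b(p) = -2 + (4*p²)/9 = -2 + 4*p²/9)
(b(9) + k(2))² = ((-2 + (4/9)*9²) + 2²)² = ((-2 + (4/9)*81) + 4)² = ((-2 + 36) + 4)² = (34 + 4)² = 38² = 1444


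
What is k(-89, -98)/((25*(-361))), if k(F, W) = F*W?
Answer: -8722/9025 ≈ -0.96643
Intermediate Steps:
k(-89, -98)/((25*(-361))) = (-89*(-98))/((25*(-361))) = 8722/(-9025) = 8722*(-1/9025) = -8722/9025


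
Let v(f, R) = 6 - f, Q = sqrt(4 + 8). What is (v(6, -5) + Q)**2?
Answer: 12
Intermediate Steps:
Q = 2*sqrt(3) (Q = sqrt(12) = 2*sqrt(3) ≈ 3.4641)
(v(6, -5) + Q)**2 = ((6 - 1*6) + 2*sqrt(3))**2 = ((6 - 6) + 2*sqrt(3))**2 = (0 + 2*sqrt(3))**2 = (2*sqrt(3))**2 = 12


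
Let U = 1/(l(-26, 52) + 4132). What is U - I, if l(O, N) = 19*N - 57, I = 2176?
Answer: -11017087/5063 ≈ -2176.0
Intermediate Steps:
l(O, N) = -57 + 19*N
U = 1/5063 (U = 1/((-57 + 19*52) + 4132) = 1/((-57 + 988) + 4132) = 1/(931 + 4132) = 1/5063 ≈ 0.00019751)
U - I = 1/5063 - 1*2176 = 1/5063 - 2176 = -11017087/5063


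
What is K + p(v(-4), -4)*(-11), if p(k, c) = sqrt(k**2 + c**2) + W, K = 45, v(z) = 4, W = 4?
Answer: 1 - 44*sqrt(2) ≈ -61.225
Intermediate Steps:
p(k, c) = 4 + sqrt(c**2 + k**2) (p(k, c) = sqrt(k**2 + c**2) + 4 = sqrt(c**2 + k**2) + 4 = 4 + sqrt(c**2 + k**2))
K + p(v(-4), -4)*(-11) = 45 + (4 + sqrt((-4)**2 + 4**2))*(-11) = 45 + (4 + sqrt(16 + 16))*(-11) = 45 + (4 + sqrt(32))*(-11) = 45 + (4 + 4*sqrt(2))*(-11) = 45 + (-44 - 44*sqrt(2)) = 1 - 44*sqrt(2)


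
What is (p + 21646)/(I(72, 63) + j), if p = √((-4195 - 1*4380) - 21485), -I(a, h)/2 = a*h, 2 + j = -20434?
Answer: -10823/14754 - I*√835/4918 ≈ -0.73356 - 0.0058756*I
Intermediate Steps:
j = -20436 (j = -2 - 20434 = -20436)
I(a, h) = -2*a*h
p = 6*I*√835 (p = √((-4195 - 4380) - 21485) = √(-8575 - 21485) = √(-30060) = 6*I*√835 ≈ 173.38*I)
(p + 21646)/(I(72, 63) + j) = (6*I*√835 + 21646)/(-2*72*63 - 20436) = (21646 + 6*I*√835)/(-9072 - 20436) = (21646 + 6*I*√835)/(-29508) = (21646 + 6*I*√835)*(-1/29508) = -10823/14754 - I*√835/4918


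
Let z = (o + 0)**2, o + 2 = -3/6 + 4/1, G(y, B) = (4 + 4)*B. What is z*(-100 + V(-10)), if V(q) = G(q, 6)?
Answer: -117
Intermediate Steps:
G(y, B) = 8*B
o = 3/2 (o = -2 + (-3/6 + 4/1) = -2 + (-3*1/6 + 4*1) = -2 + (-1/2 + 4) = -2 + 7/2 = 3/2 ≈ 1.5000)
V(q) = 48 (V(q) = 8*6 = 48)
z = 9/4 (z = (3/2 + 0)**2 = (3/2)**2 = 9/4 ≈ 2.2500)
z*(-100 + V(-10)) = 9*(-100 + 48)/4 = (9/4)*(-52) = -117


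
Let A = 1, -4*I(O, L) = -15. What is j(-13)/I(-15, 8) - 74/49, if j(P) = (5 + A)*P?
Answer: -5466/245 ≈ -22.310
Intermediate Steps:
I(O, L) = 15/4 (I(O, L) = -¼*(-15) = 15/4)
j(P) = 6*P (j(P) = (5 + 1)*P = 6*P)
j(-13)/I(-15, 8) - 74/49 = (6*(-13))/(15/4) - 74/49 = -78*4/15 - 74*1/49 = -104/5 - 74/49 = -5466/245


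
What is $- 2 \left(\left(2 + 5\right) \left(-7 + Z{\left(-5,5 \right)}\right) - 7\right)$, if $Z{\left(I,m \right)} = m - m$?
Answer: $112$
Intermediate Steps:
$Z{\left(I,m \right)} = 0$
$- 2 \left(\left(2 + 5\right) \left(-7 + Z{\left(-5,5 \right)}\right) - 7\right) = - 2 \left(\left(2 + 5\right) \left(-7 + 0\right) - 7\right) = - 2 \left(7 \left(-7\right) - 7\right) = - 2 \left(-49 - 7\right) = \left(-2\right) \left(-56\right) = 112$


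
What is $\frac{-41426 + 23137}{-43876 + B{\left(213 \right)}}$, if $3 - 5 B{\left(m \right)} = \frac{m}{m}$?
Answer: $\frac{91445}{219378} \approx 0.41684$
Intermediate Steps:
$B{\left(m \right)} = \frac{2}{5}$ ($B{\left(m \right)} = \frac{3}{5} - \frac{m \frac{1}{m}}{5} = \frac{3}{5} - \frac{1}{5} = \frac{2}{5}$)
$\frac{-41426 + 23137}{-43876 + B{\left(213 \right)}} = \frac{-41426 + 23137}{-43876 + \frac{2}{5}} = - \frac{18289}{- \frac{219378}{5}} = \left(-18289\right) \left(- \frac{5}{219378}\right) = \frac{91445}{219378}$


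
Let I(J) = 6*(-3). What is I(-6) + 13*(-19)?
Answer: -265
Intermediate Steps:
I(J) = -18
I(-6) + 13*(-19) = -18 + 13*(-19) = -18 - 247 = -265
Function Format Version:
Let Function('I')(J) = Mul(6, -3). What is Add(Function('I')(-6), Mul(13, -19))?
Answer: -265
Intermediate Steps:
Function('I')(J) = -18
Add(Function('I')(-6), Mul(13, -19)) = Add(-18, Mul(13, -19)) = Add(-18, -247) = -265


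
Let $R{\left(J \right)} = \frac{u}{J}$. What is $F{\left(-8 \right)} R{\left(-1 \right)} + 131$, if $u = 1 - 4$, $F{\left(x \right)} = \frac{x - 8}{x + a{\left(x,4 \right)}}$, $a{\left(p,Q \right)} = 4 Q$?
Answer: $125$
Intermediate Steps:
$F{\left(x \right)} = \frac{-8 + x}{16 + x}$ ($F{\left(x \right)} = \frac{x - 8}{x + 4 \cdot 4} = \frac{-8 + x}{x + 16} = \frac{-8 + x}{16 + x}$)
$u = -3$
$R{\left(J \right)} = - \frac{3}{J}$
$F{\left(-8 \right)} R{\left(-1 \right)} + 131 = \frac{-8 - 8}{16 - 8} \left(- \frac{3}{-1}\right) + 131 = \frac{1}{8} \left(-16\right) \left(\left(-3\right) \left(-1\right)\right) + 131 = \frac{1}{8} \left(-16\right) 3 + 131 = \left(-2\right) 3 + 131 = -6 + 131 = 125$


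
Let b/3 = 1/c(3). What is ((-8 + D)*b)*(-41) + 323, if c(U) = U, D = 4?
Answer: 487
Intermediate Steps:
b = 1 (b = 3/3 = 3*(⅓) = 1)
((-8 + D)*b)*(-41) + 323 = ((-8 + 4)*1)*(-41) + 323 = -4*1*(-41) + 323 = -4*(-41) + 323 = 164 + 323 = 487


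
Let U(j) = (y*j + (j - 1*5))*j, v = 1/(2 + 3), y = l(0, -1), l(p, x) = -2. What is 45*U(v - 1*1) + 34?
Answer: 926/5 ≈ 185.20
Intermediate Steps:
y = -2
v = 1/5 ≈ 0.20000
U(j) = j*(-5 - j) (U(j) = (-2*j + (j - 1*5))*j = (-2*j + (j - 5))*j = (-2*j + (-5 + j))*j = (-5 - j)*j = j*(-5 - j))
45*U(v - 1*1) + 34 = 45*((1/5 - 1*1)*(-5 - (1/5 - 1*1))) + 34 = 45*((1/5 - 1)*(-5 - (1/5 - 1))) + 34 = 45*(-4*(-5 - 1*(-4/5))/5) + 34 = 45*(-4*(-5 + 4/5)/5) + 34 = 45*(-4/5*(-21/5)) + 34 = 45*(84/25) + 34 = 756/5 + 34 = 926/5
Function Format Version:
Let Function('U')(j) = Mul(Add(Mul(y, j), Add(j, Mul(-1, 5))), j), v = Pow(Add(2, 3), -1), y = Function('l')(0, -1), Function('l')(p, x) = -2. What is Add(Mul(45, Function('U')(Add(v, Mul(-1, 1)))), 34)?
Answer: Rational(926, 5) ≈ 185.20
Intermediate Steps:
y = -2
v = Rational(1, 5) (v = Pow(5, -1) = Rational(1, 5) ≈ 0.20000)
Function('U')(j) = Mul(j, Add(-5, Mul(-1, j))) (Function('U')(j) = Mul(Add(Mul(-2, j), Add(j, Mul(-1, 5))), j) = Mul(Add(Mul(-2, j), Add(j, -5)), j) = Mul(Add(Mul(-2, j), Add(-5, j)), j) = Mul(Add(-5, Mul(-1, j)), j) = Mul(j, Add(-5, Mul(-1, j))))
Add(Mul(45, Function('U')(Add(v, Mul(-1, 1)))), 34) = Add(Mul(45, Mul(Add(Rational(1, 5), Mul(-1, 1)), Add(-5, Mul(-1, Add(Rational(1, 5), Mul(-1, 1)))))), 34) = Add(Mul(45, Mul(Add(Rational(1, 5), -1), Add(-5, Mul(-1, Add(Rational(1, 5), -1))))), 34) = Add(Mul(45, Mul(Rational(-4, 5), Add(-5, Mul(-1, Rational(-4, 5))))), 34) = Add(Mul(45, Mul(Rational(-4, 5), Add(-5, Rational(4, 5)))), 34) = Add(Mul(45, Mul(Rational(-4, 5), Rational(-21, 5))), 34) = Add(Mul(45, Rational(84, 25)), 34) = Add(Rational(756, 5), 34) = Rational(926, 5)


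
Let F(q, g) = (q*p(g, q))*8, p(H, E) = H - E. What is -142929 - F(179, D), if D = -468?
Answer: 783575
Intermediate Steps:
F(q, g) = 8*q*(g - q) (F(q, g) = (q*(g - q))*8 = 8*q*(g - q))
-142929 - F(179, D) = -142929 - 8*179*(-468 - 1*179) = -142929 - 8*179*(-468 - 179) = -142929 - 8*179*(-647) = -142929 - 1*(-926504) = -142929 + 926504 = 783575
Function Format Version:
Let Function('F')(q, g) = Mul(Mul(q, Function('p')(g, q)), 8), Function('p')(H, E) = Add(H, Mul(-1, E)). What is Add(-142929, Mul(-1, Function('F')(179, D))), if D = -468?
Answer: 783575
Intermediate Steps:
Function('F')(q, g) = Mul(8, q, Add(g, Mul(-1, q))) (Function('F')(q, g) = Mul(Mul(q, Add(g, Mul(-1, q))), 8) = Mul(8, q, Add(g, Mul(-1, q))))
Add(-142929, Mul(-1, Function('F')(179, D))) = Add(-142929, Mul(-1, Mul(8, 179, Add(-468, Mul(-1, 179))))) = Add(-142929, Mul(-1, Mul(8, 179, Add(-468, -179)))) = Add(-142929, Mul(-1, Mul(8, 179, -647))) = Add(-142929, Mul(-1, -926504)) = Add(-142929, 926504) = 783575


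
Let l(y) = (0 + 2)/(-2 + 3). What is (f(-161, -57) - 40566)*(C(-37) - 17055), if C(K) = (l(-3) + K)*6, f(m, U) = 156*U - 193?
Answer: 857224515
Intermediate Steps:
f(m, U) = -193 + 156*U
l(y) = 2 (l(y) = 2/1 = 2*1 = 2)
C(K) = 12 + 6*K (C(K) = (2 + K)*6 = 12 + 6*K)
(f(-161, -57) - 40566)*(C(-37) - 17055) = ((-193 + 156*(-57)) - 40566)*((12 + 6*(-37)) - 17055) = ((-193 - 8892) - 40566)*((12 - 222) - 17055) = (-9085 - 40566)*(-210 - 17055) = -49651*(-17265) = 857224515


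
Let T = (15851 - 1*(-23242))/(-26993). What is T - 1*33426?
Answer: -902307111/26993 ≈ -33427.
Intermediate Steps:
T = -39093/26993 (T = (15851 + 23242)*(-1/26993) = 39093*(-1/26993) = -39093/26993 ≈ -1.4483)
T - 1*33426 = -39093/26993 - 1*33426 = -39093/26993 - 33426 = -902307111/26993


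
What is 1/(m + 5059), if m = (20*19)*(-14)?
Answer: -1/261 ≈ -0.0038314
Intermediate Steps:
m = -5320 (m = 380*(-14) = -5320)
1/(m + 5059) = 1/(-5320 + 5059) = 1/(-261) = -1/261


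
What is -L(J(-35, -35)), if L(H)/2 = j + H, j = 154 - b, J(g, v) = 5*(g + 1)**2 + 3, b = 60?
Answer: -11754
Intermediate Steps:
J(g, v) = 3 + 5*(1 + g)**2 (J(g, v) = 5*(1 + g)**2 + 3 = 3 + 5*(1 + g)**2)
j = 94 (j = 154 - 1*60 = 154 - 60 = 94)
L(H) = 188 + 2*H (L(H) = 2*(94 + H) = 188 + 2*H)
-L(J(-35, -35)) = -(188 + 2*(3 + 5*(1 - 35)**2)) = -(188 + 2*(3 + 5*(-34)**2)) = -(188 + 2*(3 + 5*1156)) = -(188 + 2*(3 + 5780)) = -(188 + 2*5783) = -(188 + 11566) = -1*11754 = -11754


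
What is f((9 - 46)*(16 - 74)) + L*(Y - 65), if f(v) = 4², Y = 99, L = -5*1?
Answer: -154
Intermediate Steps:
L = -5
f(v) = 16
f((9 - 46)*(16 - 74)) + L*(Y - 65) = 16 - 5*(99 - 65) = 16 - 5*34 = 16 - 170 = -154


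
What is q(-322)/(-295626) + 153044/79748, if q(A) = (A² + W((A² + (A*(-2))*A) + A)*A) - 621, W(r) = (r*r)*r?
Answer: -2407518360757863375623/1964631854 ≈ -1.2254e+12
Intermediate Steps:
W(r) = r³ (W(r) = r²*r = r³)
q(A) = -621 + A² + A*(A - A²)³ (q(A) = (A² + ((A² + (A*(-2))*A) + A)³*A) - 621 = (A² + ((A² + (-2*A)*A) + A)³*A) - 621 = (A² + ((A² - 2*A²) + A)³*A) - 621 = (A² + (-A² + A)³*A) - 621 = (A² + (A - A²)³*A) - 621 = (A² + A*(A - A²)³) - 621 = -621 + A² + A*(A - A²)³)
q(-322)/(-295626) + 153044/79748 = (-621 + (-322)² - 1*(-322)⁴*(-1 - 322)³)/(-295626) + 153044/79748 = (-621 + 103684 - 1*10750371856*(-323)³)*(-1/295626) + 153044*(1/79748) = (-621 + 103684 - 1*10750371856*(-33698267))*(-1/295626) + 38261/19937 = (-621 + 103684 + 362268901152773552)*(-1/295626) + 38261/19937 = 362268901152876615*(-1/295626) + 38261/19937 = -120756300384292205/98542 + 38261/19937 = -2407518360757863375623/1964631854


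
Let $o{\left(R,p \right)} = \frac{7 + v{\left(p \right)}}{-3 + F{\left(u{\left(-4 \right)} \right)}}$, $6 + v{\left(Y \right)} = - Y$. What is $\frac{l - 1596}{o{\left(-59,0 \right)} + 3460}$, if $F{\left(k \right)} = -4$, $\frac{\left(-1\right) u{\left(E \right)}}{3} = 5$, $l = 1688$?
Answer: $\frac{28}{1053} \approx 0.026591$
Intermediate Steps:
$u{\left(E \right)} = -15$ ($u{\left(E \right)} = \left(-3\right) 5 = -15$)
$v{\left(Y \right)} = -6 - Y$
$o{\left(R,p \right)} = - \frac{1}{7} + \frac{p}{7}$ ($o{\left(R,p \right)} = \frac{7 - \left(6 + p\right)}{-3 - 4} = \frac{1 - p}{-7} = \left(1 - p\right) \left(- \frac{1}{7}\right) = - \frac{1}{7} + \frac{p}{7}$)
$\frac{l - 1596}{o{\left(-59,0 \right)} + 3460} = \frac{1688 - 1596}{\left(- \frac{1}{7} + \frac{1}{7} \cdot 0\right) + 3460} = \frac{1688 - 1596}{\left(- \frac{1}{7} + 0\right) + 3460} = \frac{92}{- \frac{1}{7} + 3460} = \frac{92}{\frac{24219}{7}} = 92 \cdot \frac{7}{24219} = \frac{28}{1053}$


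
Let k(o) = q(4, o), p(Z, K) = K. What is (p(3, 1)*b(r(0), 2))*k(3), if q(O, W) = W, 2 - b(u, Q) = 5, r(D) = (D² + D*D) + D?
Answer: -9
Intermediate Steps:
r(D) = D + 2*D² (r(D) = (D² + D²) + D = 2*D² + D = D + 2*D²)
b(u, Q) = -3 (b(u, Q) = 2 - 1*5 = 2 - 5 = -3)
k(o) = o
(p(3, 1)*b(r(0), 2))*k(3) = (1*(-3))*3 = -3*3 = -9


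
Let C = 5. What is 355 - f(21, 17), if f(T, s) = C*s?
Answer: 270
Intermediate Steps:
f(T, s) = 5*s
355 - f(21, 17) = 355 - 5*17 = 355 - 1*85 = 355 - 85 = 270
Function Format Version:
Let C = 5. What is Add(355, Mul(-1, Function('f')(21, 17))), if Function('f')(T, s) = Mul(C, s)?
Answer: 270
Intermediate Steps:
Function('f')(T, s) = Mul(5, s)
Add(355, Mul(-1, Function('f')(21, 17))) = Add(355, Mul(-1, Mul(5, 17))) = Add(355, Mul(-1, 85)) = Add(355, -85) = 270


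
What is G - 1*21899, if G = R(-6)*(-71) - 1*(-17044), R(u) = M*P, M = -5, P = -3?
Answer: -5920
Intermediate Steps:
R(u) = 15 (R(u) = -5*(-3) = 15)
G = 15979 (G = 15*(-71) - 1*(-17044) = -1065 + 17044 = 15979)
G - 1*21899 = 15979 - 1*21899 = 15979 - 21899 = -5920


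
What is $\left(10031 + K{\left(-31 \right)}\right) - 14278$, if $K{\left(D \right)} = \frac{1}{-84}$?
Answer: $- \frac{356749}{84} \approx -4247.0$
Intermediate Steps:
$K{\left(D \right)} = - \frac{1}{84}$
$\left(10031 + K{\left(-31 \right)}\right) - 14278 = \left(10031 - \frac{1}{84}\right) - 14278 = \frac{842603}{84} - 14278 = - \frac{356749}{84}$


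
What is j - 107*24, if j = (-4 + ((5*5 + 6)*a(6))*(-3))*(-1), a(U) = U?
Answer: -2006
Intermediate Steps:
j = 562 (j = (-4 + ((5*5 + 6)*6)*(-3))*(-1) = (-4 + ((25 + 6)*6)*(-3))*(-1) = (-4 + (31*6)*(-3))*(-1) = (-4 + 186*(-3))*(-1) = (-4 - 558)*(-1) = -562*(-1) = 562)
j - 107*24 = 562 - 107*24 = 562 - 2568 = -2006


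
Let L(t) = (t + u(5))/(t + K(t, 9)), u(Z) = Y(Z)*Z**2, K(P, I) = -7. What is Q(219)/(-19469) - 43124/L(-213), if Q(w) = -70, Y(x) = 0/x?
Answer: -184707839410/4146897 ≈ -44541.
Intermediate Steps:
Y(x) = 0
u(Z) = 0 (u(Z) = 0*Z**2 = 0)
L(t) = t/(-7 + t) (L(t) = (t + 0)/(t - 7) = t/(-7 + t))
Q(219)/(-19469) - 43124/L(-213) = -70/(-19469) - 43124/((-213/(-7 - 213))) = -70*(-1/19469) - 43124/((-213/(-220))) = 70/19469 - 43124/((-213*(-1/220))) = 70/19469 - 43124/213/220 = 70/19469 - 43124*220/213 = 70/19469 - 9487280/213 = -184707839410/4146897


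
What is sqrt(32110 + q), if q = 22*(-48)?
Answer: sqrt(31054) ≈ 176.22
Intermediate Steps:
q = -1056
sqrt(32110 + q) = sqrt(32110 - 1056) = sqrt(31054)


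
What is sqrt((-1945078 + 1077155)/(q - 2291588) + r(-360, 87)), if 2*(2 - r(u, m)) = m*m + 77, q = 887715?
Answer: I*sqrt(7529435314227130)/1403873 ≈ 61.809*I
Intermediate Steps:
r(u, m) = -73/2 - m**2/2 (r(u, m) = 2 - (m*m + 77)/2 = 2 - (m**2 + 77)/2 = 2 - (77 + m**2)/2 = 2 + (-77/2 - m**2/2) = -73/2 - m**2/2)
sqrt((-1945078 + 1077155)/(q - 2291588) + r(-360, 87)) = sqrt((-1945078 + 1077155)/(887715 - 2291588) + (-73/2 - 1/2*87**2)) = sqrt(-867923/(-1403873) + (-73/2 - 1/2*7569)) = sqrt(-867923*(-1/1403873) + (-73/2 - 7569/2)) = sqrt(867923/1403873 - 3821) = sqrt(-5363330810/1403873) = I*sqrt(7529435314227130)/1403873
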